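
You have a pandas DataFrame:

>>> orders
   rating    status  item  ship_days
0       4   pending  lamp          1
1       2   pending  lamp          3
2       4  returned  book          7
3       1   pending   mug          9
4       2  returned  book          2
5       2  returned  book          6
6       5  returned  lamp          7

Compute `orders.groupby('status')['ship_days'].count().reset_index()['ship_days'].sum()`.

group by status, count of ship_days:
status
pending     3
returned    4
Name: ship_days, dtype: int64
reset_index():
     status  ship_days
0   pending          3
1  returned          4
Reading off the sum of column 'ship_days', we get 7.

7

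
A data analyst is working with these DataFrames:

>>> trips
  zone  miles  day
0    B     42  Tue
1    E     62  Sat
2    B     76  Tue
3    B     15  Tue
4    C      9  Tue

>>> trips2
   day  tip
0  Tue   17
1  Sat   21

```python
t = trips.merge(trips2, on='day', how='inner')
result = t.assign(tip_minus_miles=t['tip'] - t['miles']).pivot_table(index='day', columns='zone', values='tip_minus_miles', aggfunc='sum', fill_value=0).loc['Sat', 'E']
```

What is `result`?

-41

merge on 'day' (how='inner') → 5 rows:
  zone  miles  day  tip
0    B     42  Tue   17
1    E     62  Sat   21
2    B     76  Tue   17
3    B     15  Tue   17
4    C      9  Tue   17
add column tip_minus_miles = t['tip'] - t['miles']:
  zone  miles  day  tip  tip_minus_miles
0    B     42  Tue   17              -25
1    E     62  Sat   21              -41
2    B     76  Tue   17              -59
3    B     15  Tue   17                2
4    C      9  Tue   17                8
pivot: rows=day, cols=zone, sum(tip_minus_miles):
zone   B  C   E
day            
Sat    0  0 -41
Tue  -82  8   0
Reading off the value at row 'Sat', column 'E', we get -41.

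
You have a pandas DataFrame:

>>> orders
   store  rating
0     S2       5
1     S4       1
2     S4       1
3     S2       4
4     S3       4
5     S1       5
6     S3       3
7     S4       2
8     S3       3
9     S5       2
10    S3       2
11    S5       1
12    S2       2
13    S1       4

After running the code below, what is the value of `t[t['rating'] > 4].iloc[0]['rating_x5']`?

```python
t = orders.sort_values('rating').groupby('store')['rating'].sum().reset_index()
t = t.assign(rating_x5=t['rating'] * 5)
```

45

sort by rating:
   store  rating
1     S4       1
2     S4       1
11    S5       1
7     S4       2
9     S5       2
10    S3       2
12    S2       2
6     S3       3
8     S3       3
3     S2       4
4     S3       4
13    S1       4
0     S2       5
5     S1       5
group by store, sum of rating:
store
S1     9
S2    11
S3    12
S4     4
S5     3
Name: rating, dtype: int64
reset_index():
  store  rating
0    S1       9
1    S2      11
2    S3      12
3    S4       4
4    S5       3
add column rating_x5 = t['rating'] * 5:
  store  rating  rating_x5
0    S1       9         45
1    S2      11         55
2    S3      12         60
3    S4       4         20
4    S5       3         15
filter rows where rating > 4:
  store  rating  rating_x5
0    S1       9         45
1    S2      11         55
2    S3      12         60
The value at position 0, column 'rating_x5' is 45.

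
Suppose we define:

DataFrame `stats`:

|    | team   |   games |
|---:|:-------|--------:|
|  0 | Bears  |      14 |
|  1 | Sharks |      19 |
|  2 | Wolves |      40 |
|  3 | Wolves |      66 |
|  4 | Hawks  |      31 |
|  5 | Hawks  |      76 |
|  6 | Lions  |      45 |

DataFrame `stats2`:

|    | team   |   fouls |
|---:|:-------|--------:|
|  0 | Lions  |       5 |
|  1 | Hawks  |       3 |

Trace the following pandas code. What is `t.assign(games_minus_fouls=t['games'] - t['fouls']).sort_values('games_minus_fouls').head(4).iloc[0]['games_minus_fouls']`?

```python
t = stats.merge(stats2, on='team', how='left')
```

28.0

merge on 'team' (how='left') → 7 rows:
     team  games  fouls
0   Bears     14    NaN
1  Sharks     19    NaN
2  Wolves     40    NaN
3  Wolves     66    NaN
4   Hawks     31    3.0
5   Hawks     76    3.0
6   Lions     45    5.0
add column games_minus_fouls = t['games'] - t['fouls']:
     team  games  fouls  games_minus_fouls
0   Bears     14    NaN                NaN
1  Sharks     19    NaN                NaN
2  Wolves     40    NaN                NaN
3  Wolves     66    NaN                NaN
4   Hawks     31    3.0               28.0
5   Hawks     76    3.0               73.0
6   Lions     45    5.0               40.0
sort by games_minus_fouls:
     team  games  fouls  games_minus_fouls
4   Hawks     31    3.0               28.0
6   Lions     45    5.0               40.0
5   Hawks     76    3.0               73.0
0   Bears     14    NaN                NaN
1  Sharks     19    NaN                NaN
2  Wolves     40    NaN                NaN
3  Wolves     66    NaN                NaN
take first 4 rows:
    team  games  fouls  games_minus_fouls
4  Hawks     31    3.0               28.0
6  Lions     45    5.0               40.0
5  Hawks     76    3.0               73.0
0  Bears     14    NaN                NaN
Finally, value at position 0, column 'games_minus_fouls' = 28.0.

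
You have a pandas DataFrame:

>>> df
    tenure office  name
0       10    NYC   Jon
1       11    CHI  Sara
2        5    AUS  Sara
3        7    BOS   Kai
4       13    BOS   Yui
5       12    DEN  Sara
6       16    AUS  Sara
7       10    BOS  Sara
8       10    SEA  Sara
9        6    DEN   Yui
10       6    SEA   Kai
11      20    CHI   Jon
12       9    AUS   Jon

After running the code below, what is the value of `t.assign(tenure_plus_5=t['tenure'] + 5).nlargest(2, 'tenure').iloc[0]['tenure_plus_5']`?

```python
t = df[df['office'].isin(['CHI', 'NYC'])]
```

25

filter rows where office in ['CHI', 'NYC']:
    tenure office  name
0       10    NYC   Jon
1       11    CHI  Sara
11      20    CHI   Jon
add column tenure_plus_5 = t['tenure'] + 5:
    tenure office  name  tenure_plus_5
0       10    NYC   Jon             15
1       11    CHI  Sara             16
11      20    CHI   Jon             25
take 2 rows with largest tenure:
    tenure office  name  tenure_plus_5
11      20    CHI   Jon             25
1       11    CHI  Sara             16
Finally, value at position 0, column 'tenure_plus_5' = 25.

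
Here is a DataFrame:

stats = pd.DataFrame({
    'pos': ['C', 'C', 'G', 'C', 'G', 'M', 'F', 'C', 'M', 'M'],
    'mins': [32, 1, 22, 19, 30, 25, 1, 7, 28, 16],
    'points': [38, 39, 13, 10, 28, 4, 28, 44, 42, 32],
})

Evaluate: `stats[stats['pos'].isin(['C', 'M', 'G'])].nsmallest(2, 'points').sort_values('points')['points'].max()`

10

filter rows where pos in ['C', 'M', 'G']:
  pos  mins  points
0   C    32      38
1   C     1      39
2   G    22      13
3   C    19      10
4   G    30      28
5   M    25       4
7   C     7      44
8   M    28      42
9   M    16      32
take 2 rows with smallest points:
  pos  mins  points
5   M    25       4
3   C    19      10
sort by points:
  pos  mins  points
5   M    25       4
3   C    19      10
Finally, max of column 'points' = 10.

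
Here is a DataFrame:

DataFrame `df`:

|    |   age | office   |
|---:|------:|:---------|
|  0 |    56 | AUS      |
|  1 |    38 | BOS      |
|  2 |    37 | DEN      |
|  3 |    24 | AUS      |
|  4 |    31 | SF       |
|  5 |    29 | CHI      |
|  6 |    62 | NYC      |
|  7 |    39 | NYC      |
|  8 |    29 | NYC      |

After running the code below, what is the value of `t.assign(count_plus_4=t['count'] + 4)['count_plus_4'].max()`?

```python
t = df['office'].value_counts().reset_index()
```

value_counts of office:
office
NYC    3
AUS    2
BOS    1
DEN    1
SF     1
CHI    1
Name: count, dtype: int64
reset_index():
  office  count
0    NYC      3
1    AUS      2
2    BOS      1
3    DEN      1
4     SF      1
5    CHI      1
add column count_plus_4 = t['count'] + 4:
  office  count  count_plus_4
0    NYC      3             7
1    AUS      2             6
2    BOS      1             5
3    DEN      1             5
4     SF      1             5
5    CHI      1             5
max of column 'count_plus_4' → 7

7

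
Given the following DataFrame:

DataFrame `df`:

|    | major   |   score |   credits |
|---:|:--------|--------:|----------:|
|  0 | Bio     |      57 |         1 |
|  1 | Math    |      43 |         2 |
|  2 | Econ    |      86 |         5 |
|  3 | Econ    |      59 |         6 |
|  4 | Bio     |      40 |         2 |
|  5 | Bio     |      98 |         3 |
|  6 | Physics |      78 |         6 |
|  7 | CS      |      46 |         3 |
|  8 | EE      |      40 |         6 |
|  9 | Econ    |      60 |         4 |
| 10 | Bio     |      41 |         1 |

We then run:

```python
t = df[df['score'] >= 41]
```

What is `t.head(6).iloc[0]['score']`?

57

filter rows where score >= 41:
      major  score  credits
0       Bio     57        1
1      Math     43        2
2      Econ     86        5
3      Econ     59        6
5       Bio     98        3
6   Physics     78        6
7        CS     46        3
9      Econ     60        4
10      Bio     41        1
take first 6 rows:
     major  score  credits
0      Bio     57        1
1     Math     43        2
2     Econ     86        5
3     Econ     59        6
5      Bio     98        3
6  Physics     78        6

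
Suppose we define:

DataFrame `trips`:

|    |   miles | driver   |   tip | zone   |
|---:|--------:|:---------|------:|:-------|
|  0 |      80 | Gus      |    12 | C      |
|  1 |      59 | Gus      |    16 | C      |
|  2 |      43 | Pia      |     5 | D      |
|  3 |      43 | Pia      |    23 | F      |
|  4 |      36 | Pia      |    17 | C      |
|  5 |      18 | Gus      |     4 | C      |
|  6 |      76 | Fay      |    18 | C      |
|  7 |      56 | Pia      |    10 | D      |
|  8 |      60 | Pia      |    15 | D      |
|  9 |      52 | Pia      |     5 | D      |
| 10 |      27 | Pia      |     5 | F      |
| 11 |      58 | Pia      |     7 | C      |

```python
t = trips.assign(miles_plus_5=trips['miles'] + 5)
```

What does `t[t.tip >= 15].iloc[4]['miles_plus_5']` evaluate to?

add column miles_plus_5 = trips['miles'] + 5:
    miles driver  tip zone  miles_plus_5
0      80    Gus   12    C            85
1      59    Gus   16    C            64
2      43    Pia    5    D            48
3      43    Pia   23    F            48
4      36    Pia   17    C            41
5      18    Gus    4    C            23
6      76    Fay   18    C            81
7      56    Pia   10    D            61
8      60    Pia   15    D            65
9      52    Pia    5    D            57
10     27    Pia    5    F            32
11     58    Pia    7    C            63
filter rows where tip >= 15:
   miles driver  tip zone  miles_plus_5
1     59    Gus   16    C            64
3     43    Pia   23    F            48
4     36    Pia   17    C            41
6     76    Fay   18    C            81
8     60    Pia   15    D            65
Then the value at position 4, column 'miles_plus_5': 65

65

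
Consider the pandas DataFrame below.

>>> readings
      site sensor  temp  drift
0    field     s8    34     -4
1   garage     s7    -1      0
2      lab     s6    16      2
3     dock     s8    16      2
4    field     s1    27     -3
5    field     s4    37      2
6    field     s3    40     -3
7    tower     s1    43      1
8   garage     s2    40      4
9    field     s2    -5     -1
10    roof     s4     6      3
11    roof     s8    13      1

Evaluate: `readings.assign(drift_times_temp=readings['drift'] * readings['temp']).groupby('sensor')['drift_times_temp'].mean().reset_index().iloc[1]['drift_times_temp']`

82.5

add column drift_times_temp = readings['drift'] * readings['temp']:
      site sensor  temp  drift  drift_times_temp
0    field     s8    34     -4              -136
1   garage     s7    -1      0                 0
2      lab     s6    16      2                32
3     dock     s8    16      2                32
4    field     s1    27     -3               -81
5    field     s4    37      2                74
6    field     s3    40     -3              -120
7    tower     s1    43      1                43
8   garage     s2    40      4               160
9    field     s2    -5     -1                 5
10    roof     s4     6      3                18
11    roof     s8    13      1                13
group by sensor, mean of drift_times_temp:
sensor
s1    -19.000000
s2     82.500000
s3   -120.000000
s4     46.000000
s6     32.000000
s7      0.000000
s8    -30.333333
Name: drift_times_temp, dtype: float64
reset_index():
  sensor  drift_times_temp
0     s1        -19.000000
1     s2         82.500000
2     s3       -120.000000
3     s4         46.000000
4     s6         32.000000
5     s7          0.000000
6     s8        -30.333333
Reading off the value at position 1, column 'drift_times_temp', we get 82.5.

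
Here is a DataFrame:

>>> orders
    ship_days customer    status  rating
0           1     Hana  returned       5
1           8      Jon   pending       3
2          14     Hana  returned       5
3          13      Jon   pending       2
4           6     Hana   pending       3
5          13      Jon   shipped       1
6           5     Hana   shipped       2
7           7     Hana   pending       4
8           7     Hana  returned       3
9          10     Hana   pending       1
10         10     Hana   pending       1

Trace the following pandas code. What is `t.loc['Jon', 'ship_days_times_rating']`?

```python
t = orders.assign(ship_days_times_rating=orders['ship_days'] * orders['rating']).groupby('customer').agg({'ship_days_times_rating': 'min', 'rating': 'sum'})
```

13

add column ship_days_times_rating = orders['ship_days'] * orders['rating']:
    ship_days customer    status  rating  ship_days_times_rating
0           1     Hana  returned       5                       5
1           8      Jon   pending       3                      24
2          14     Hana  returned       5                      70
3          13      Jon   pending       2                      26
4           6     Hana   pending       3                      18
5          13      Jon   shipped       1                      13
6           5     Hana   shipped       2                      10
7           7     Hana   pending       4                      28
8           7     Hana  returned       3                      21
9          10     Hana   pending       1                      10
10         10     Hana   pending       1                      10
group by customer: min(ship_days_times_rating), sum(rating):
          ship_days_times_rating  rating
customer                                
Hana                           5      24
Jon                           13       6
Hence 13.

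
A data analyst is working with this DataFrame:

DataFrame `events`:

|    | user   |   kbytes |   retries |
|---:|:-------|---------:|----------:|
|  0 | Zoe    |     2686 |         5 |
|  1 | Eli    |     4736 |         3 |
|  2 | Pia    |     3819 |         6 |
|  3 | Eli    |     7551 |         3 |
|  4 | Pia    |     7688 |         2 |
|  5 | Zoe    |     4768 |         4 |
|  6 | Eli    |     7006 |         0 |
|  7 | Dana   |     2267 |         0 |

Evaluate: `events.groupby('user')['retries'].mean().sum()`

group by user, mean of retries:
user
Dana    0.0
Eli     2.0
Pia     4.0
Zoe     4.5
Name: retries, dtype: float64
Hence 10.5.

10.5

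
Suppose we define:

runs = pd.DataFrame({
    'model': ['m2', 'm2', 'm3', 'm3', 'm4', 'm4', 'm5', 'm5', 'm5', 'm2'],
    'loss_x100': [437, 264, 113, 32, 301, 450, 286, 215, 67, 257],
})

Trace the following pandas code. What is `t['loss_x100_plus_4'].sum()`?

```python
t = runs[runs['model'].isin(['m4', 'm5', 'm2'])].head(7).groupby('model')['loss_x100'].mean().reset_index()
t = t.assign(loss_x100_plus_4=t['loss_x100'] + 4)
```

filter rows where model in ['m4', 'm5', 'm2']:
  model  loss_x100
0    m2        437
1    m2        264
4    m4        301
5    m4        450
6    m5        286
7    m5        215
8    m5         67
9    m2        257
take first 7 rows:
  model  loss_x100
0    m2        437
1    m2        264
4    m4        301
5    m4        450
6    m5        286
7    m5        215
8    m5         67
group by model, mean of loss_x100:
model
m2    350.500000
m4    375.500000
m5    189.333333
Name: loss_x100, dtype: float64
reset_index():
  model   loss_x100
0    m2  350.500000
1    m4  375.500000
2    m5  189.333333
add column loss_x100_plus_4 = t['loss_x100'] + 4:
  model   loss_x100  loss_x100_plus_4
0    m2  350.500000        354.500000
1    m4  375.500000        379.500000
2    m5  189.333333        193.333333
sum of column 'loss_x100_plus_4' → 927.333333333

927.333333333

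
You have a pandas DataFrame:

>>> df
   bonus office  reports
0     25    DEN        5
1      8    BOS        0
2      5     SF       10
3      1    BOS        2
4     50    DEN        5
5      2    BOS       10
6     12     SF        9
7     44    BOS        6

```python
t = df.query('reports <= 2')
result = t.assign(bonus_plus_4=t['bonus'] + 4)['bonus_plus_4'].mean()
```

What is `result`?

filter rows where reports <= 2:
   bonus office  reports
1      8    BOS        0
3      1    BOS        2
add column bonus_plus_4 = t['bonus'] + 4:
   bonus office  reports  bonus_plus_4
1      8    BOS        0            12
3      1    BOS        2             5
mean of column 'bonus_plus_4' → 8.5

8.5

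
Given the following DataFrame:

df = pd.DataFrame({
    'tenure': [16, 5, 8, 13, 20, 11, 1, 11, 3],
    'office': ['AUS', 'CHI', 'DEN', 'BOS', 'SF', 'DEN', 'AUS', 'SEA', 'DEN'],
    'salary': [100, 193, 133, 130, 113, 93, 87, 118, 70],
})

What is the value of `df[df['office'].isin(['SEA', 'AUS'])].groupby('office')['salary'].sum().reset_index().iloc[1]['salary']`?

118

filter rows where office in ['SEA', 'AUS']:
   tenure office  salary
0      16    AUS     100
6       1    AUS      87
7      11    SEA     118
group by office, sum of salary:
office
AUS    187
SEA    118
Name: salary, dtype: int64
reset_index():
  office  salary
0    AUS     187
1    SEA     118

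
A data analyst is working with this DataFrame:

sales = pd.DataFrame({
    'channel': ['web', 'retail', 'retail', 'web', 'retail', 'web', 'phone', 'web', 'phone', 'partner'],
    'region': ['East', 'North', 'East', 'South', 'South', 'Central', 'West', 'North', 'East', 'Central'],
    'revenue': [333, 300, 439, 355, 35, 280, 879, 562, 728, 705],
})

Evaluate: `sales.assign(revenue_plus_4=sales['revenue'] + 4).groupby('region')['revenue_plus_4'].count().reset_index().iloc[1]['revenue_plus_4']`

3

add column revenue_plus_4 = sales['revenue'] + 4:
   channel   region  revenue  revenue_plus_4
0      web     East      333             337
1   retail    North      300             304
2   retail     East      439             443
3      web    South      355             359
4   retail    South       35              39
5      web  Central      280             284
6    phone     West      879             883
7      web    North      562             566
8    phone     East      728             732
9  partner  Central      705             709
group by region, count of revenue_plus_4:
region
Central    2
East       3
North      2
South      2
West       1
Name: revenue_plus_4, dtype: int64
reset_index():
    region  revenue_plus_4
0  Central               2
1     East               3
2    North               2
3    South               2
4     West               1
Hence 3.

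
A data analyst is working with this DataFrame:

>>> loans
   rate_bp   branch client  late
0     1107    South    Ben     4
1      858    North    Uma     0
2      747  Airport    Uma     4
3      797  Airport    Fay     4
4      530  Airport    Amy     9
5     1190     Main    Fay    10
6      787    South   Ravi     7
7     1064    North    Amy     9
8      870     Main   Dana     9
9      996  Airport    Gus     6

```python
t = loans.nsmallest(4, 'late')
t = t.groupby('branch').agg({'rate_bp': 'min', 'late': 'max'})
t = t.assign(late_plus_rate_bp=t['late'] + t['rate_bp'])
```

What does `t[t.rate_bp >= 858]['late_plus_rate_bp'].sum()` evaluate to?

take 4 rows with smallest late:
   rate_bp   branch client  late
1      858    North    Uma     0
0     1107    South    Ben     4
2      747  Airport    Uma     4
3      797  Airport    Fay     4
group by branch: min(rate_bp), max(late):
         rate_bp  late
branch                
Airport      747     4
North        858     0
South       1107     4
add column late_plus_rate_bp = t['late'] + t['rate_bp']:
         rate_bp  late  late_plus_rate_bp
branch                                   
Airport      747     4                751
North        858     0                858
South       1107     4               1111
filter rows where rate_bp >= 858:
        rate_bp  late  late_plus_rate_bp
branch                                  
North       858     0                858
South      1107     4               1111
Finally, sum of column 'late_plus_rate_bp' = 1969.

1969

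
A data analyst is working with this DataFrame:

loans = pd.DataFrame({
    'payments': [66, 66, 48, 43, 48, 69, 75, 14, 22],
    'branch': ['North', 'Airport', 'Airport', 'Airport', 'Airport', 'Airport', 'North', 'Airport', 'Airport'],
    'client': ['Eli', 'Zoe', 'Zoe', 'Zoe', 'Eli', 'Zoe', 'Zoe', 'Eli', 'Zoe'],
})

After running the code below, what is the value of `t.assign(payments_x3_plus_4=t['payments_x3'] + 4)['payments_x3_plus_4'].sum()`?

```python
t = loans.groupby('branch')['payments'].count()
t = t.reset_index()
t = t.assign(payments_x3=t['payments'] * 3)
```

35

group by branch, count of payments:
branch
Airport    7
North      2
Name: payments, dtype: int64
reset_index():
    branch  payments
0  Airport         7
1    North         2
add column payments_x3 = t['payments'] * 3:
    branch  payments  payments_x3
0  Airport         7           21
1    North         2            6
add column payments_x3_plus_4 = t['payments_x3'] + 4:
    branch  payments  payments_x3  payments_x3_plus_4
0  Airport         7           21                  25
1    North         2            6                  10
The sum of column 'payments_x3_plus_4' is 35.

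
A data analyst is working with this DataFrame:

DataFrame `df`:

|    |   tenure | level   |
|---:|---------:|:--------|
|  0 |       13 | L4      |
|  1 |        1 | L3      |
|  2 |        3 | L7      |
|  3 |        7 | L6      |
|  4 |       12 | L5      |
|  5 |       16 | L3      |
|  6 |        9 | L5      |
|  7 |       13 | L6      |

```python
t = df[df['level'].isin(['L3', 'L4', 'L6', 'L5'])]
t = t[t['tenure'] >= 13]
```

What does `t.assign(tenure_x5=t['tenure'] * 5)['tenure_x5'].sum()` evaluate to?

210

filter rows where level in ['L3', 'L4', 'L6', 'L5']:
   tenure level
0      13    L4
1       1    L3
3       7    L6
4      12    L5
5      16    L3
6       9    L5
7      13    L6
filter rows where tenure >= 13:
   tenure level
0      13    L4
5      16    L3
7      13    L6
add column tenure_x5 = t['tenure'] * 5:
   tenure level  tenure_x5
0      13    L4         65
5      16    L3         80
7      13    L6         65
Finally, sum of column 'tenure_x5' = 210.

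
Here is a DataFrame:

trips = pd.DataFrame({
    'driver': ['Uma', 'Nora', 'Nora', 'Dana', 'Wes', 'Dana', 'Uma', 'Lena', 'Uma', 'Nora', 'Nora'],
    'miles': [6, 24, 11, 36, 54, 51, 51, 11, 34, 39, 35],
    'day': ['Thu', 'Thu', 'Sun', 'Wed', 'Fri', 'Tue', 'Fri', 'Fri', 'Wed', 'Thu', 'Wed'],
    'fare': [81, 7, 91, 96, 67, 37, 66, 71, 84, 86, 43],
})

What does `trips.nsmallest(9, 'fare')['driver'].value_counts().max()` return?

take 9 rows with smallest fare:
   driver  miles  day  fare
1    Nora     24  Thu     7
5    Dana     51  Tue    37
10   Nora     35  Wed    43
6     Uma     51  Fri    66
4     Wes     54  Fri    67
7    Lena     11  Fri    71
0     Uma      6  Thu    81
8     Uma     34  Wed    84
9    Nora     39  Thu    86
value_counts of driver:
driver
Nora    3
Uma     3
Dana    1
Wes     1
Lena    1
Name: count, dtype: int64
max of the resulting series → 3

3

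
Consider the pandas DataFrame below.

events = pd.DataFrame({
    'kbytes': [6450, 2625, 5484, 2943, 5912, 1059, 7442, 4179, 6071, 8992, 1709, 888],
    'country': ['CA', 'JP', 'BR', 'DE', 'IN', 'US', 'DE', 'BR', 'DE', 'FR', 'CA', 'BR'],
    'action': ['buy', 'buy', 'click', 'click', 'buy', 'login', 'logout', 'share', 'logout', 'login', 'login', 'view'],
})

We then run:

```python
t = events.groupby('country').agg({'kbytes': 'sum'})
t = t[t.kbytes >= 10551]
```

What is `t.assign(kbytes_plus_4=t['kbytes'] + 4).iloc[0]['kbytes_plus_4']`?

10555

group by country, sum of kbytes:
         kbytes
country        
BR        10551
CA         8159
DE        16456
FR         8992
IN         5912
JP         2625
US         1059
filter rows where kbytes >= 10551:
         kbytes
country        
BR        10551
DE        16456
add column kbytes_plus_4 = t['kbytes'] + 4:
         kbytes  kbytes_plus_4
country                       
BR        10551          10555
DE        16456          16460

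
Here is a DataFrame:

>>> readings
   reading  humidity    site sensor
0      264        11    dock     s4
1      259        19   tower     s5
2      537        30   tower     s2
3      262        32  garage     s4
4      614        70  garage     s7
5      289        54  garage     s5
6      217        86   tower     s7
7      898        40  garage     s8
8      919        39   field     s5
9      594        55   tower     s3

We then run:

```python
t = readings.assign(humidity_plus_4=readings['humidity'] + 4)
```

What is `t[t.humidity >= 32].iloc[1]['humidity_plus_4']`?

add column humidity_plus_4 = readings['humidity'] + 4:
   reading  humidity    site sensor  humidity_plus_4
0      264        11    dock     s4               15
1      259        19   tower     s5               23
2      537        30   tower     s2               34
3      262        32  garage     s4               36
4      614        70  garage     s7               74
5      289        54  garage     s5               58
6      217        86   tower     s7               90
7      898        40  garage     s8               44
8      919        39   field     s5               43
9      594        55   tower     s3               59
filter rows where humidity >= 32:
   reading  humidity    site sensor  humidity_plus_4
3      262        32  garage     s4               36
4      614        70  garage     s7               74
5      289        54  garage     s5               58
6      217        86   tower     s7               90
7      898        40  garage     s8               44
8      919        39   field     s5               43
9      594        55   tower     s3               59
value at position 1, column 'humidity_plus_4' → 74

74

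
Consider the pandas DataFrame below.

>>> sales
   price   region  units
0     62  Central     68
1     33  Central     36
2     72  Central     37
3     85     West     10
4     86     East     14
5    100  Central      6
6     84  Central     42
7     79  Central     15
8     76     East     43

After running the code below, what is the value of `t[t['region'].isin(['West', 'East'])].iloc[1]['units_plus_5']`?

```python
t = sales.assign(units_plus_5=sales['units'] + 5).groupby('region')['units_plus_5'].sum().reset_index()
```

add column units_plus_5 = sales['units'] + 5:
   price   region  units  units_plus_5
0     62  Central     68            73
1     33  Central     36            41
2     72  Central     37            42
3     85     West     10            15
4     86     East     14            19
5    100  Central      6            11
6     84  Central     42            47
7     79  Central     15            20
8     76     East     43            48
group by region, sum of units_plus_5:
region
Central    234
East        67
West        15
Name: units_plus_5, dtype: int64
reset_index():
    region  units_plus_5
0  Central           234
1     East            67
2     West            15
filter rows where region in ['West', 'East']:
  region  units_plus_5
1   East            67
2   West            15
Hence 15.

15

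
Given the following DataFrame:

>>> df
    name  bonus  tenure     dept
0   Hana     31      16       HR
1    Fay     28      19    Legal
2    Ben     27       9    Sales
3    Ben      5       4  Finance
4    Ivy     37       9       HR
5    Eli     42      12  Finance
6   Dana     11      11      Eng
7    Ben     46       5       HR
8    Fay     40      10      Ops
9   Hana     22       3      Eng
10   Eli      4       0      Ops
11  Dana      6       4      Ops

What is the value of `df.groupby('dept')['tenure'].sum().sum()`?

group by dept, sum of tenure:
dept
Eng        14
Finance    16
HR         30
Legal      19
Ops        14
Sales       9
Name: tenure, dtype: int64
Reading off the sum of the resulting series, we get 102.

102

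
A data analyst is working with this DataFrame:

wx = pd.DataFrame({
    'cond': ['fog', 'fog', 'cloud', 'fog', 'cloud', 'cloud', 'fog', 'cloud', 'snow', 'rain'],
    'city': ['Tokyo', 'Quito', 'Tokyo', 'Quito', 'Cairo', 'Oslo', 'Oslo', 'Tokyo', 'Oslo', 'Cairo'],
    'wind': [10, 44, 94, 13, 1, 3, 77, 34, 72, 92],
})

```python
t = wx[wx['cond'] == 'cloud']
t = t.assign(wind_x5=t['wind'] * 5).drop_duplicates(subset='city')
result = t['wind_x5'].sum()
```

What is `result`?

490

filter rows where cond == 'cloud':
    cond   city  wind
2  cloud  Tokyo    94
4  cloud  Cairo     1
5  cloud   Oslo     3
7  cloud  Tokyo    34
add column wind_x5 = t['wind'] * 5:
    cond   city  wind  wind_x5
2  cloud  Tokyo    94      470
4  cloud  Cairo     1        5
5  cloud   Oslo     3       15
7  cloud  Tokyo    34      170
drop duplicate city (keep=first):
    cond   city  wind  wind_x5
2  cloud  Tokyo    94      470
4  cloud  Cairo     1        5
5  cloud   Oslo     3       15
The sum of column 'wind_x5' is 490.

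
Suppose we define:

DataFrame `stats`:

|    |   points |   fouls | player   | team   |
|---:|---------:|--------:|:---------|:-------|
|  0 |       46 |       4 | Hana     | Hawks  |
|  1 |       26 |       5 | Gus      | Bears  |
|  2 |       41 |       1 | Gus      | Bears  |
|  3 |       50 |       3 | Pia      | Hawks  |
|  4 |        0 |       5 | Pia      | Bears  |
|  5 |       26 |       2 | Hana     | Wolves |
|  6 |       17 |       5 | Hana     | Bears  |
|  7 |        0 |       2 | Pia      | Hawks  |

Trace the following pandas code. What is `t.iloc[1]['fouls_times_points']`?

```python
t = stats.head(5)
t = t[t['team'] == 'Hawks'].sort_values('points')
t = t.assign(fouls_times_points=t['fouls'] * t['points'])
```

take first 5 rows:
   points  fouls player   team
0      46      4   Hana  Hawks
1      26      5    Gus  Bears
2      41      1    Gus  Bears
3      50      3    Pia  Hawks
4       0      5    Pia  Bears
filter rows where team == 'Hawks':
   points  fouls player   team
0      46      4   Hana  Hawks
3      50      3    Pia  Hawks
sort by points:
   points  fouls player   team
0      46      4   Hana  Hawks
3      50      3    Pia  Hawks
add column fouls_times_points = t['fouls'] * t['points']:
   points  fouls player   team  fouls_times_points
0      46      4   Hana  Hawks                 184
3      50      3    Pia  Hawks                 150
Finally, value at position 1, column 'fouls_times_points' = 150.

150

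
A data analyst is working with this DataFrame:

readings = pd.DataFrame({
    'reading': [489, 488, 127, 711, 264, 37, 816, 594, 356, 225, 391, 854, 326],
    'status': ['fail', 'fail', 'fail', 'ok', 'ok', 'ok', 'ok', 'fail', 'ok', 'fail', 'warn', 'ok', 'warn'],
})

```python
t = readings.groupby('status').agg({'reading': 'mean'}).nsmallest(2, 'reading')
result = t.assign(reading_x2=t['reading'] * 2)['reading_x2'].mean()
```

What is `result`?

743.1

group by status, mean of reading:
           reading
status            
fail    384.600000
ok      506.333333
warn    358.500000
take 2 rows with smallest reading:
        reading
status         
warn      358.5
fail      384.6
add column reading_x2 = t['reading'] * 2:
        reading  reading_x2
status                     
warn      358.5       717.0
fail      384.6       769.2
Finally, mean of column 'reading_x2' = 743.1.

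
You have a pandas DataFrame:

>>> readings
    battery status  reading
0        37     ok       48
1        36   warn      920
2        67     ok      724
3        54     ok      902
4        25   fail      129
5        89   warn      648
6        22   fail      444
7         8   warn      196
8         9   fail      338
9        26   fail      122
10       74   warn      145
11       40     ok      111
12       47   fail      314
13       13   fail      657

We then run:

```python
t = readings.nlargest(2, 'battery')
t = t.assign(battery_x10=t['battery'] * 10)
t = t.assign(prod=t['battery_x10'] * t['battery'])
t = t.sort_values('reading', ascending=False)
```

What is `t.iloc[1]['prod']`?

take 2 rows with largest battery:
    battery status  reading
5        89   warn      648
10       74   warn      145
add column battery_x10 = t['battery'] * 10:
    battery status  reading  battery_x10
5        89   warn      648          890
10       74   warn      145          740
add column prod = t['battery_x10'] * t['battery']:
    battery status  reading  battery_x10   prod
5        89   warn      648          890  79210
10       74   warn      145          740  54760
sort by reading descending:
    battery status  reading  battery_x10   prod
5        89   warn      648          890  79210
10       74   warn      145          740  54760

54760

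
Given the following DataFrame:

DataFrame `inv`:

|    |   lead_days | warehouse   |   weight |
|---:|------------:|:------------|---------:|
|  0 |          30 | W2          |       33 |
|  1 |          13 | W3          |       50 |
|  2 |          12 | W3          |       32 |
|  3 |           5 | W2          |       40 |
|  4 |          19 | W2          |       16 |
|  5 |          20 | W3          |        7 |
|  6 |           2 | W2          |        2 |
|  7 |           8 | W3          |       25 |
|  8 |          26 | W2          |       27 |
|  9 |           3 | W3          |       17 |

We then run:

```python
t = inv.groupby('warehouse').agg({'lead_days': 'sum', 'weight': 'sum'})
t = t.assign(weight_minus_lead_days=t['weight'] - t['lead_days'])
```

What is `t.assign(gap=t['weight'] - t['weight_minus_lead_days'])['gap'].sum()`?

138

group by warehouse: sum(lead_days), sum(weight):
           lead_days  weight
warehouse                   
W2                82     118
W3                56     131
add column weight_minus_lead_days = t['weight'] - t['lead_days']:
           lead_days  weight  weight_minus_lead_days
warehouse                                           
W2                82     118                      36
W3                56     131                      75
add column gap = t['weight'] - t['weight_minus_lead_days']:
           lead_days  weight  weight_minus_lead_days  gap
warehouse                                                
W2                82     118                      36   82
W3                56     131                      75   56
Hence 138.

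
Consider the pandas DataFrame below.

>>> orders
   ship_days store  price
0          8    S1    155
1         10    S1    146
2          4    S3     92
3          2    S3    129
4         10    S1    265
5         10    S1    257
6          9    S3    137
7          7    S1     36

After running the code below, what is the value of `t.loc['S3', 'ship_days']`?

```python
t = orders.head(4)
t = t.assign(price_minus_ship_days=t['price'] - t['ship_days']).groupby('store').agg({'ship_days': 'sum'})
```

6

take first 4 rows:
   ship_days store  price
0          8    S1    155
1         10    S1    146
2          4    S3     92
3          2    S3    129
add column price_minus_ship_days = t['price'] - t['ship_days']:
   ship_days store  price  price_minus_ship_days
0          8    S1    155                    147
1         10    S1    146                    136
2          4    S3     92                     88
3          2    S3    129                    127
group by store, sum of ship_days:
       ship_days
store           
S1            18
S3             6
Then the value at row 'S3', column 'ship_days': 6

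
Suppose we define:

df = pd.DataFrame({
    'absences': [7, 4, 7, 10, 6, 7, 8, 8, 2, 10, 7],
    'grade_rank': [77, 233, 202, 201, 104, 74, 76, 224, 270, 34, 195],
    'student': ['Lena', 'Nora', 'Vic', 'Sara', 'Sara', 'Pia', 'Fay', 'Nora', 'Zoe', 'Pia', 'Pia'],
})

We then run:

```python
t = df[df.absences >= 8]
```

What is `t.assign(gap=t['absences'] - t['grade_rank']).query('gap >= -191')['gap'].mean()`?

-94.3333333333

filter rows where absences >= 8:
   absences  grade_rank student
3        10         201    Sara
6         8          76     Fay
7         8         224    Nora
9        10          34     Pia
add column gap = t['absences'] - t['grade_rank']:
   absences  grade_rank student  gap
3        10         201    Sara -191
6         8          76     Fay  -68
7         8         224    Nora -216
9        10          34     Pia  -24
filter rows where gap >= -191:
   absences  grade_rank student  gap
3        10         201    Sara -191
6         8          76     Fay  -68
9        10          34     Pia  -24
mean of column 'gap' → -94.3333333333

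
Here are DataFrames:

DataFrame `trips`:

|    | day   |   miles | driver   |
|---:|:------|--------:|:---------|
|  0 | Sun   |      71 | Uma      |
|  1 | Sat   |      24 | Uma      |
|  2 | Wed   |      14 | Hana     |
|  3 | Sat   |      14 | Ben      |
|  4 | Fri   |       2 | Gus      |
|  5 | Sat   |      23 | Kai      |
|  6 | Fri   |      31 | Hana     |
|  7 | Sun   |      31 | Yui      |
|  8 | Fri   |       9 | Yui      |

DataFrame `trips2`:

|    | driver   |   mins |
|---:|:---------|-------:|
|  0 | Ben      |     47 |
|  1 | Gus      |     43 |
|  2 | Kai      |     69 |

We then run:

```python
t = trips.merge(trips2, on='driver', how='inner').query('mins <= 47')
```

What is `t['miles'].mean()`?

merge on 'driver' (how='inner') → 3 rows:
   day  miles driver  mins
0  Sat     14    Ben    47
1  Fri      2    Gus    43
2  Sat     23    Kai    69
filter rows where mins <= 47:
   day  miles driver  mins
0  Sat     14    Ben    47
1  Fri      2    Gus    43
Finally, mean of column 'miles' = 8.0.

8.0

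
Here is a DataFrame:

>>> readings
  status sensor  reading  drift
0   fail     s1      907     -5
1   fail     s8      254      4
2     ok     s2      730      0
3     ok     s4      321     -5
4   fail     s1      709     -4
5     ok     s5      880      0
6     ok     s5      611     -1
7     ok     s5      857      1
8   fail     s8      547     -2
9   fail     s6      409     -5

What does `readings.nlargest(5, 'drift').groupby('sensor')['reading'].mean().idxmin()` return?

take 5 rows with largest drift:
  status sensor  reading  drift
1   fail     s8      254      4
7     ok     s5      857      1
2     ok     s2      730      0
5     ok     s5      880      0
6     ok     s5      611     -1
group by sensor, mean of reading:
sensor
s2    730.000000
s5    782.666667
s8    254.000000
Name: reading, dtype: float64
Finally, label with the smallest value = s8.

s8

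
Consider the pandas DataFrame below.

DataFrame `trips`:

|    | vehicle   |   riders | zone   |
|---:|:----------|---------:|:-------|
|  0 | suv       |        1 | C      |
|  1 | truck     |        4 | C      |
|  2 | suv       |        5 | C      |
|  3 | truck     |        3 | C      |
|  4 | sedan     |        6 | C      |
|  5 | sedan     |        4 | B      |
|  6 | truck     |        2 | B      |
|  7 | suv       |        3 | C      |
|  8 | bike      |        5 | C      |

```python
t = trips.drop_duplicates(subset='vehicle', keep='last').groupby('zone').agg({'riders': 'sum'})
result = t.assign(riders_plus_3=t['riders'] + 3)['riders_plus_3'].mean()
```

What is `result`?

10.0

drop duplicate vehicle (keep=last):
  vehicle  riders zone
5   sedan       4    B
6   truck       2    B
7     suv       3    C
8    bike       5    C
group by zone, sum of riders:
      riders
zone        
B          6
C          8
add column riders_plus_3 = t['riders'] + 3:
      riders  riders_plus_3
zone                       
B          6              9
C          8             11
Taking the mean of column 'riders_plus_3' gives 10.0.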